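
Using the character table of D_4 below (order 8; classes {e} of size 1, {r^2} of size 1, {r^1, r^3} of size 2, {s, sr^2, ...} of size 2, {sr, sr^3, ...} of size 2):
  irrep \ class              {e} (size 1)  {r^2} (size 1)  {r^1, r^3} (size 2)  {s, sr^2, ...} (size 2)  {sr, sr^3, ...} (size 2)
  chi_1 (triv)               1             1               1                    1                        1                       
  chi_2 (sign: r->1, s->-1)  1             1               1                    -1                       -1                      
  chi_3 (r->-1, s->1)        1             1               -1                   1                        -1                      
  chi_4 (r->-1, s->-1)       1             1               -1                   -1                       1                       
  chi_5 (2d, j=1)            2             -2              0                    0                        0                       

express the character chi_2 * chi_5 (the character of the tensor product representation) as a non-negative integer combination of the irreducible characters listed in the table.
chi_2 tensor chi_5 = chi_5 (all other irreducibles have multiplicity 0).

Argument: The character of a tensor product is the pointwise product (chi_2 * chi_5)(C) = chi_2(C) * chi_5(C):
  {e}: (1)*(2), {r^2}: (1)*(-2), {r^1, r^3}: (1)*(0), {s, sr^2, ...}: (-1)*(0), {sr, sr^3, ...}: (-1)*(0)
so (chi_2 * chi_5) takes values
  {e} -> 2, {r^2} -> -2, {r^1, r^3} -> 0, {s, sr^2, ...} -> 0, {sr, sr^3, ...} -> 0.
Now take the inner product of this character with each irreducible chi from the table, <chi_2*chi_5, chi> = (1/8) sum_C |C| (chi_2*chi_5)(C) conj(chi(C)):
  <chi_2*chi_5, chi_1> = (1/8)[1*(2)*conj(1) + 1*(-2)*conj(1) + 2*(0)*conj(1) + 2*(0)*conj(1) + 2*(0)*conj(1)]
      = (1/8)[(2) + (-2) + (0) + (0) + (0)] = 0/8 = 0
  <chi_2*chi_5, chi_2> = (1/8)[1*(2)*conj(1) + 1*(-2)*conj(1) + 2*(0)*conj(1) + 2*(0)*conj(-1) + 2*(0)*conj(-1)]
      = (1/8)[(2) + (-2) + (0) + (0) + (0)] = 0/8 = 0
  <chi_2*chi_5, chi_3> = (1/8)[1*(2)*conj(1) + 1*(-2)*conj(1) + 2*(0)*conj(-1) + 2*(0)*conj(1) + 2*(0)*conj(-1)]
      = (1/8)[(2) + (-2) + (0) + (0) + (0)] = 0/8 = 0
  <chi_2*chi_5, chi_4> = (1/8)[1*(2)*conj(1) + 1*(-2)*conj(1) + 2*(0)*conj(-1) + 2*(0)*conj(-1) + 2*(0)*conj(1)]
      = (1/8)[(2) + (-2) + (0) + (0) + (0)] = 0/8 = 0
  <chi_2*chi_5, chi_5> = (1/8)[1*(2)*conj(2) + 1*(-2)*conj(-2) + 2*(0)*conj(0) + 2*(0)*conj(0) + 2*(0)*conj(0)]
      = (1/8)[(4) + (4) + (0) + (0) + (0)] = 8/8 = 1
Hence the multiplicities are chi_5: 1. Dimension check: dim(chi_2)*dim(chi_5) = 1*2 = 2 and sum (mult * dim) = 1*2 = 2.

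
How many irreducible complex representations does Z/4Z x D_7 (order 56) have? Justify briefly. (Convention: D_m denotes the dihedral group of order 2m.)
20

Why: The number of irreducible complex representations of a finite group equals its number of conjugacy classes. For a direct product, #classes(G x H) = #classes(G) * #classes(H). Z/4Z has 4 classes (abelian), D_7 has 5 classes, so 4 * 5 = 20, so Z/4Z x D_7 (order 56) has exactly 20 irreducible complex representations.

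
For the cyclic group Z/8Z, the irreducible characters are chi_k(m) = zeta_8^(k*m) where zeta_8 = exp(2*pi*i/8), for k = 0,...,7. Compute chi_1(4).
chi_1(4) = zeta_8^4 = -1

Reasoning: chi_1(4) = zeta_8^(1*4) = zeta_8^4. Since zeta_8^8 = 1, this equals zeta_8^4 = exp(2*pi*i*4/8) = -1.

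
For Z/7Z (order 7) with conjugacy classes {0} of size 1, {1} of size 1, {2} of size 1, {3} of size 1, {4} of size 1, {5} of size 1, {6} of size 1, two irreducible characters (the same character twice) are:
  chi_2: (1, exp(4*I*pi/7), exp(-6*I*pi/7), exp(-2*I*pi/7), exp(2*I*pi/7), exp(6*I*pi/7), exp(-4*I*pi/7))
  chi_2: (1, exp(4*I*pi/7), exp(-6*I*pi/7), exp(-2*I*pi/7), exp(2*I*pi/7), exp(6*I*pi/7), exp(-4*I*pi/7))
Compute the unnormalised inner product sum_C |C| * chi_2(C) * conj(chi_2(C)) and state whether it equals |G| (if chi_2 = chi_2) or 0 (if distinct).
Sum = 7 = |G| = 7; so <chi_2, chi_2> = 1 (norm-1 confirms irreducibility).

Proof sketch: Compute term by term over conjugacy classes (|C| * chi_2(C) * conj(chi_2(C))):
  1*(1)*conj(1) + 1*(exp(4*I*pi/7))*conj(exp(4*I*pi/7)) + 1*(exp(-6*I*pi/7))*conj(exp(-6*I*pi/7)) + 1*(exp(-2*I*pi/7))*conj(exp(-2*I*pi/7)) + 1*(exp(2*I*pi/7))*conj(exp(2*I*pi/7)) + 1*(exp(6*I*pi/7))*conj(exp(6*I*pi/7)) + 1*(exp(-4*I*pi/7))*conj(exp(-4*I*pi/7))
  = (1) + (1) + (1) + (1) + (1) + (1) + (1)
  = 7.
(Exp terms are combined using exp(i*s)*conj(exp(i*t)) = exp(i*(s-t)), and sums of them are collapsed using the identity that for every m > 1 the m distinct m-th roots of unity sum to 0, e.g. 1 + exp(2*I*pi/3) + exp(-2*I*pi/3) = 0.)
Dividing by |G| = 7 gives 7/7 = 1, matching the row-orthogonality relation <chi_2, chi_2> = [chi_2 = chi_2].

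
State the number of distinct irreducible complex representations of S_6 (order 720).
11

Argument: The number of irreducible complex representations of a finite group equals its number of conjugacy classes. Conjugacy classes in S_6 correspond to cycle types, i.e. partitions of 6; there are p(6) = 11 of them, so S_6 (order 720) has exactly 11 irreducible complex representations.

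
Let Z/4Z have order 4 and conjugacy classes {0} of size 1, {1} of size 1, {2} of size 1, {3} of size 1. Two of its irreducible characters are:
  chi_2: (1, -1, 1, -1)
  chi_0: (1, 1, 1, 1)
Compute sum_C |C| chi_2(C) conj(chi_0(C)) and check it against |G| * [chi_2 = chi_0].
Sum = 0; so <chi_2, chi_0> = 0 (distinct irreducibles are orthogonal).

Derivation: Compute term by term over conjugacy classes (|C| * chi_2(C) * conj(chi_0(C))):
  1*(1)*conj(1) + 1*(-1)*conj(1) + 1*(1)*conj(1) + 1*(-1)*conj(1)
  = (1) + (-1) + (1) + (-1)
  = 0.
(Exp terms are combined using exp(i*s)*conj(exp(i*t)) = exp(i*(s-t)), and sums of them are collapsed using the identity that for every m > 1 the m distinct m-th roots of unity sum to 0, e.g. 1 + exp(2*I*pi/3) + exp(-2*I*pi/3) = 0.)
Dividing by |G| = 4 gives 0/4 = 0, matching the row-orthogonality relation <chi_2, chi_0> = [chi_2 = chi_0].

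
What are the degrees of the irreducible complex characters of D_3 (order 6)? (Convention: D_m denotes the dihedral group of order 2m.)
Dimensions: 1, 1, 2

Derivation: There are 3 irreducibles (= number of conjugacy classes). Their dimensions d_i satisfy sum d_i^2 = |G| = 6: 1 + 1 + 4 = 6.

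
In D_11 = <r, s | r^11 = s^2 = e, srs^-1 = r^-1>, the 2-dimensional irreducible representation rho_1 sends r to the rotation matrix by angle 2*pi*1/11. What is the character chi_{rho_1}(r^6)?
chi_{rho_1}(r^6) = 2*cos(2*pi*1*6/11) = -2*cos(pi/11)

rho_1(r^6) is rotation by angle 2*pi*1*6/11, whose trace is 2*cos(2*pi*1*6/11) = -2*cos(pi/11).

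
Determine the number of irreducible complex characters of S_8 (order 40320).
22

Explanation: The number of irreducible complex representations of a finite group equals its number of conjugacy classes. Conjugacy classes in S_8 correspond to cycle types, i.e. partitions of 8; there are p(8) = 22 of them, so S_8 (order 40320) has exactly 22 irreducible complex representations.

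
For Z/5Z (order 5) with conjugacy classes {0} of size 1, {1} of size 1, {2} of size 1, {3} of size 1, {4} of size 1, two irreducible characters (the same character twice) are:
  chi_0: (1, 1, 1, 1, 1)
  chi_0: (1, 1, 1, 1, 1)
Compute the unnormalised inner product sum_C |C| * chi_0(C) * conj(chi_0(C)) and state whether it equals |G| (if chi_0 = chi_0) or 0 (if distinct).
Sum = 5 = |G| = 5; so <chi_0, chi_0> = 1 (norm-1 confirms irreducibility).

Argument: Compute term by term over conjugacy classes (|C| * chi_0(C) * conj(chi_0(C))):
  1*(1)*conj(1) + 1*(1)*conj(1) + 1*(1)*conj(1) + 1*(1)*conj(1) + 1*(1)*conj(1)
  = (1) + (1) + (1) + (1) + (1)
  = 5.
(Exp terms are combined using exp(i*s)*conj(exp(i*t)) = exp(i*(s-t)), and sums of them are collapsed using the identity that for every m > 1 the m distinct m-th roots of unity sum to 0, e.g. 1 + exp(2*I*pi/3) + exp(-2*I*pi/3) = 0.)
Dividing by |G| = 5 gives 5/5 = 1, matching the row-orthogonality relation <chi_0, chi_0> = [chi_0 = chi_0].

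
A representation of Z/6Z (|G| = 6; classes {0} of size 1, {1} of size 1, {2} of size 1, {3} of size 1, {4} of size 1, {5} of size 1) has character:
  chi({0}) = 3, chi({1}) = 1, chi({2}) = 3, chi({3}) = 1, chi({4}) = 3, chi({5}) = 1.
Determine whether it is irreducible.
Not irreducible (reducible): <chi, chi> = 5 > 1.

<chi, chi> = (1/|G|) sum_C |C| * |chi(C)|^2 = (1/6)[1*|3|^2 + 1*|1|^2 + 1*|3|^2 + 1*|1|^2 + 1*|3|^2 + 1*|1|^2]
  = (1/6)[(9) + (1) + (9) + (1) + (9) + (1)] = 30/6 = 5.
(Exp terms are combined using exp(i*s)*conj(exp(i*t)) = exp(i*(s-t)), and sums of them are collapsed using the identity that for every m > 1 the m distinct m-th roots of unity sum to 0, e.g. 1 + exp(2*I*pi/3) + exp(-2*I*pi/3) = 0.)
A character is irreducible iff <chi, chi> = 1, so this representation is reducible.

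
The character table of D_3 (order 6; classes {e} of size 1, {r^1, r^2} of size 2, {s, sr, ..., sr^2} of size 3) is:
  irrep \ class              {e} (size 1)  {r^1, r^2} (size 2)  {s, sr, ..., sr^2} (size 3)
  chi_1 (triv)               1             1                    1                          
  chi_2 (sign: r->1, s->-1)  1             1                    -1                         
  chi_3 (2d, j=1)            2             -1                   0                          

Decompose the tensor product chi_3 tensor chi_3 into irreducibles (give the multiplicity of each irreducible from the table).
chi_3 tensor chi_3 = chi_1 + chi_2 + chi_3 (all other irreducibles have multiplicity 0).

Working: The character of a tensor product is the pointwise product (chi_3 * chi_3)(C) = chi_3(C) * chi_3(C):
  {e}: (2)*(2), {r^1, r^2}: (-1)*(-1), {s, sr, ..., sr^2}: (0)*(0)
so (chi_3 * chi_3) takes values
  {e} -> 4, {r^1, r^2} -> 1, {s, sr, ..., sr^2} -> 0.
Now take the inner product of this character with each irreducible chi from the table, <chi_3*chi_3, chi> = (1/6) sum_C |C| (chi_3*chi_3)(C) conj(chi(C)):
  <chi_3*chi_3, chi_1> = (1/6)[1*(4)*conj(1) + 2*(1)*conj(1) + 3*(0)*conj(1)]
      = (1/6)[(4) + (2) + (0)] = 6/6 = 1
  <chi_3*chi_3, chi_2> = (1/6)[1*(4)*conj(1) + 2*(1)*conj(1) + 3*(0)*conj(-1)]
      = (1/6)[(4) + (2) + (0)] = 6/6 = 1
  <chi_3*chi_3, chi_3> = (1/6)[1*(4)*conj(2) + 2*(1)*conj(-1) + 3*(0)*conj(0)]
      = (1/6)[(8) + (-2) + (0)] = 6/6 = 1
Hence the multiplicities are chi_1: 1, chi_2: 1, chi_3: 1. Dimension check: dim(chi_3)*dim(chi_3) = 2*2 = 4 and sum (mult * dim) = 1*1 + 1*1 + 1*2 = 4.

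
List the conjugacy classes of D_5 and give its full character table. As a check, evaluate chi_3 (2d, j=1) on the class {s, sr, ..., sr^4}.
Conjugacy classes: {e} of size 1, {r^1, r^4} of size 2, {r^2, r^3} of size 2, {s, sr, ..., sr^4} of size 5.
Character table:
  irrep \ class              {e} (size 1)  {r^1, r^4} (size 2)  {r^2, r^3} (size 2)  {s, sr, ..., sr^4} (size 5)
  chi_1 (triv)               1             1                    1                    1                          
  chi_2 (sign: r->1, s->-1)  1             1                    1                    -1                         
  chi_3 (2d, j=1)            2             -1/2 + sqrt(5)/2     -sqrt(5)/2 - 1/2     0                          
  chi_4 (2d, j=2)            2             -sqrt(5)/2 - 1/2     -1/2 + sqrt(5)/2     0                          

Spot check: chi_3 (2d, j=1) on {s, sr, ..., sr^4} = 0.

Argument: D_5 has order 2*5 = 10 with 4 conjugacy classes, hence 4 irreducibles. Sum of squared dims 1 + 1 + 4 + 4 = 10 = |G|. Linear characters come from the abelianisation; the 2-dimensional irreps have character r^k -> 2*cos(2*pi*j*k/5), reflections -> 0.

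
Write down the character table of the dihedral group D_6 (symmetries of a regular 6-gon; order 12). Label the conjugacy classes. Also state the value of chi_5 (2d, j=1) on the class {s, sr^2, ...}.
Conjugacy classes: {e} of size 1, {r^3} of size 1, {r^1, r^5} of size 2, {r^2, r^4} of size 2, {s, sr^2, ...} of size 3, {sr, sr^3, ...} of size 3.
Character table:
  irrep \ class              {e} (size 1)  {r^3} (size 1)  {r^1, r^5} (size 2)  {r^2, r^4} (size 2)  {s, sr^2, ...} (size 3)  {sr, sr^3, ...} (size 3)
  chi_1 (triv)               1             1               1                    1                    1                        1                       
  chi_2 (sign: r->1, s->-1)  1             1               1                    1                    -1                       -1                      
  chi_3 (r->-1, s->1)        1             -1              -1                   1                    1                        -1                      
  chi_4 (r->-1, s->-1)       1             -1              -1                   1                    -1                       1                       
  chi_5 (2d, j=1)            2             -2              1                    -1                   0                        0                       
  chi_6 (2d, j=2)            2             2               -1                   -1                   0                        0                       

Spot check: chi_5 (2d, j=1) on {s, sr^2, ...} = 0.

Derivation: D_6 has order 2*6 = 12 with 6 conjugacy classes, hence 6 irreducibles. Sum of squared dims 1 + 1 + 1 + 1 + 4 + 4 = 12 = |G|. Linear characters come from the abelianisation; the 2-dimensional irreps have character r^k -> 2*cos(2*pi*j*k/6), reflections -> 0.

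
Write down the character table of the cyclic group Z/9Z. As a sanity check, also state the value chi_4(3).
Character table of Z/9Z (irreps indexed chi_0,...,chi_8 with chi_k(m) = zeta_9^(k*m), zeta_9 = exp(2*pi*i/9)):
  irrep \ class  {0} (size 1)  {1} (size 1)    {2} (size 1)    {3} (size 1)    {4} (size 1)    {5} (size 1)    {6} (size 1)    {7} (size 1)    {8} (size 1)  
  chi_0          1             1               1               1               1               1               1               1               1             
  chi_1          1             exp(2*I*pi/9)   exp(4*I*pi/9)   exp(2*I*pi/3)   exp(8*I*pi/9)   exp(-8*I*pi/9)  exp(-2*I*pi/3)  exp(-4*I*pi/9)  exp(-2*I*pi/9)
  chi_2          1             exp(4*I*pi/9)   exp(8*I*pi/9)   exp(-2*I*pi/3)  exp(-2*I*pi/9)  exp(2*I*pi/9)   exp(2*I*pi/3)   exp(-8*I*pi/9)  exp(-4*I*pi/9)
  chi_3          1             exp(2*I*pi/3)   exp(-2*I*pi/3)  1               exp(2*I*pi/3)   exp(-2*I*pi/3)  1               exp(2*I*pi/3)   exp(-2*I*pi/3)
  chi_4          1             exp(8*I*pi/9)   exp(-2*I*pi/9)  exp(2*I*pi/3)   exp(-4*I*pi/9)  exp(4*I*pi/9)   exp(-2*I*pi/3)  exp(2*I*pi/9)   exp(-8*I*pi/9)
  chi_5          1             exp(-8*I*pi/9)  exp(2*I*pi/9)   exp(-2*I*pi/3)  exp(4*I*pi/9)   exp(-4*I*pi/9)  exp(2*I*pi/3)   exp(-2*I*pi/9)  exp(8*I*pi/9) 
  chi_6          1             exp(-2*I*pi/3)  exp(2*I*pi/3)   1               exp(-2*I*pi/3)  exp(2*I*pi/3)   1               exp(-2*I*pi/3)  exp(2*I*pi/3) 
  chi_7          1             exp(-4*I*pi/9)  exp(-8*I*pi/9)  exp(2*I*pi/3)   exp(2*I*pi/9)   exp(-2*I*pi/9)  exp(-2*I*pi/3)  exp(8*I*pi/9)   exp(4*I*pi/9) 
  chi_8          1             exp(-2*I*pi/9)  exp(-4*I*pi/9)  exp(-2*I*pi/3)  exp(-8*I*pi/9)  exp(8*I*pi/9)   exp(2*I*pi/3)   exp(4*I*pi/9)   exp(2*I*pi/9) 

Spot check: chi_4(3) = zeta_9^(4*3) = zeta_9^12 = exp(2*I*pi/3).

Argument: Z/9Z is abelian, so all 9 irreducible complex representations are 1-dimensional. They are given by chi_k(m) = zeta_9^(k*m) for k = 0,...,8. Row orthogonality: sum_m chi_k(m) conj(chi_l(m)) = 9 * [k = l].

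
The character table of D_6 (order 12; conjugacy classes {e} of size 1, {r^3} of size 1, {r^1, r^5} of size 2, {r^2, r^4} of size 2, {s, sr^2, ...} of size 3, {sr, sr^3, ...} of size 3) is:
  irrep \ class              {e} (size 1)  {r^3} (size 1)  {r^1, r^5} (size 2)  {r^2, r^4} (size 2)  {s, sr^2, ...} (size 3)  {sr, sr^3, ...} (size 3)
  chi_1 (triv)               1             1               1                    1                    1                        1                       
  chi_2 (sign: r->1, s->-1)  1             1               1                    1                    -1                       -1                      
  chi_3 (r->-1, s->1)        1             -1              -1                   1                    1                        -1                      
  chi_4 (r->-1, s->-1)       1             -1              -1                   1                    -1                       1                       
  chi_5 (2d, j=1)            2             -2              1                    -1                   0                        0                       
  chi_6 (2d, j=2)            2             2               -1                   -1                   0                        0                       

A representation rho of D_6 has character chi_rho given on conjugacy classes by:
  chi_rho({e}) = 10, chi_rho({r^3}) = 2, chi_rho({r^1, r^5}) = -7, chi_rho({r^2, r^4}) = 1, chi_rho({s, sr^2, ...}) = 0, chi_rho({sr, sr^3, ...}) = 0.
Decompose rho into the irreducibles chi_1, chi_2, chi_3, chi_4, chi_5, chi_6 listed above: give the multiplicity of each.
Multiplicities: chi_1: 0, chi_2: 0, chi_3: 2, chi_4: 2, chi_5: 0, chi_6: 3.

Justification: Use <chi_rho, chi> = (1/|G|) sum_C |C| * chi_rho(C) * conj(chi(C)) with |G| = 12 for each irreducible chi in the table:
  <chi_rho, chi_1> = (1/12)[1*(10)*conj(1) + 1*(2)*conj(1) + 2*(-7)*conj(1) + 2*(1)*conj(1) + 3*(0)*conj(1) + 3*(0)*conj(1)]
      = (1/12)[(10) + (2) + (-14) + (2) + (0) + (0)] = 0/12 = 0
  <chi_rho, chi_2> = (1/12)[1*(10)*conj(1) + 1*(2)*conj(1) + 2*(-7)*conj(1) + 2*(1)*conj(1) + 3*(0)*conj(-1) + 3*(0)*conj(-1)]
      = (1/12)[(10) + (2) + (-14) + (2) + (0) + (0)] = 0/12 = 0
  <chi_rho, chi_3> = (1/12)[1*(10)*conj(1) + 1*(2)*conj(-1) + 2*(-7)*conj(-1) + 2*(1)*conj(1) + 3*(0)*conj(1) + 3*(0)*conj(-1)]
      = (1/12)[(10) + (-2) + (14) + (2) + (0) + (0)] = 24/12 = 2
  <chi_rho, chi_4> = (1/12)[1*(10)*conj(1) + 1*(2)*conj(-1) + 2*(-7)*conj(-1) + 2*(1)*conj(1) + 3*(0)*conj(-1) + 3*(0)*conj(1)]
      = (1/12)[(10) + (-2) + (14) + (2) + (0) + (0)] = 24/12 = 2
  <chi_rho, chi_5> = (1/12)[1*(10)*conj(2) + 1*(2)*conj(-2) + 2*(-7)*conj(1) + 2*(1)*conj(-1) + 3*(0)*conj(0) + 3*(0)*conj(0)]
      = (1/12)[(20) + (-4) + (-14) + (-2) + (0) + (0)] = 0/12 = 0
  <chi_rho, chi_6> = (1/12)[1*(10)*conj(2) + 1*(2)*conj(2) + 2*(-7)*conj(-1) + 2*(1)*conj(-1) + 3*(0)*conj(0) + 3*(0)*conj(0)]
      = (1/12)[(20) + (4) + (14) + (-2) + (0) + (0)] = 36/12 = 3
Dimension check: dim(rho) = sum (mult * dim) = 0*1 + 0*1 + 2*1 + 2*1 + 0*2 + 3*2 = 10 = chi_rho(e) = 10.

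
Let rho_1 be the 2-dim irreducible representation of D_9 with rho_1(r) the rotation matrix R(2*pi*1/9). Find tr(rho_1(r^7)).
chi_{rho_1}(r^7) = 2*cos(2*pi*1*7/9) = 2*cos(4*pi/9)

Derivation: rho_1(r^7) is rotation by angle 2*pi*1*7/9, whose trace is 2*cos(2*pi*1*7/9) = 2*cos(4*pi/9).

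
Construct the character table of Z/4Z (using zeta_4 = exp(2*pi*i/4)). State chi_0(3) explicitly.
Character table of Z/4Z (irreps indexed chi_0,...,chi_3 with chi_k(m) = zeta_4^(k*m), zeta_4 = exp(2*pi*i/4)):
  irrep \ class  {0} (size 1)  {1} (size 1)  {2} (size 1)  {3} (size 1)
  chi_0          1             1             1             1           
  chi_1          1             I             -1            -I          
  chi_2          1             -1            1             -1          
  chi_3          1             -I            -1            I           

Spot check: chi_0(3) = zeta_4^(0*3) = zeta_4^0 = 1.

Why: Z/4Z is abelian, so all 4 irreducible complex representations are 1-dimensional. They are given by chi_k(m) = zeta_4^(k*m) for k = 0,...,3. Row orthogonality: sum_m chi_k(m) conj(chi_l(m)) = 4 * [k = l].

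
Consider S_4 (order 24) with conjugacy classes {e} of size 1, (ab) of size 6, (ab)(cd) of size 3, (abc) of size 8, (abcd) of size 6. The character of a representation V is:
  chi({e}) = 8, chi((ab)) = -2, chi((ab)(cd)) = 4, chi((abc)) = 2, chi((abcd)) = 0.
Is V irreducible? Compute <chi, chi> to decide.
Not irreducible (reducible): <chi, chi> = 7 > 1.

Why: <chi, chi> = (1/|G|) sum_C |C| * |chi(C)|^2 = (1/24)[1*|8|^2 + 6*|-2|^2 + 3*|4|^2 + 8*|2|^2 + 6*|0|^2]
  = (1/24)[(64) + (24) + (48) + (32) + (0)] = 168/24 = 7.
A character is irreducible iff <chi, chi> = 1, so this representation is reducible.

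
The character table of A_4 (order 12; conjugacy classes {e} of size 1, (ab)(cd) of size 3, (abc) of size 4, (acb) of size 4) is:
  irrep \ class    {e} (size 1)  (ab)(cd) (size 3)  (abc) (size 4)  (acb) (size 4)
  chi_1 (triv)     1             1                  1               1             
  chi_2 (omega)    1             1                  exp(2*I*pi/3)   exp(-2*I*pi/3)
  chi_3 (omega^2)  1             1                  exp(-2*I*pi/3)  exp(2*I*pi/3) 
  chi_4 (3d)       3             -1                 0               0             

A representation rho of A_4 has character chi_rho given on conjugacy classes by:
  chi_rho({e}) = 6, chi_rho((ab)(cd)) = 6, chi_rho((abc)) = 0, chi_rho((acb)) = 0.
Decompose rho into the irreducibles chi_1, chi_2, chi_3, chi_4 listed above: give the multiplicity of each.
Multiplicities: chi_1: 2, chi_2: 2, chi_3: 2, chi_4: 0.

Working: Use <chi_rho, chi> = (1/|G|) sum_C |C| * chi_rho(C) * conj(chi(C)) with |G| = 12 for each irreducible chi in the table:
  <chi_rho, chi_1> = (1/12)[1*(6)*conj(1) + 3*(6)*conj(1) + 4*(0)*conj(1) + 4*(0)*conj(1)]
      = (1/12)[(6) + (18) + (0) + (0)] = 24/12 = 2
  <chi_rho, chi_2> = (1/12)[1*(6)*conj(1) + 3*(6)*conj(1) + 4*(0)*conj(exp(2*I*pi/3)) + 4*(0)*conj(exp(-2*I*pi/3))]
      = (1/12)[(6) + (18) + (0) + (0)] = 24/12 = 2
  <chi_rho, chi_3> = (1/12)[1*(6)*conj(1) + 3*(6)*conj(1) + 4*(0)*conj(exp(-2*I*pi/3)) + 4*(0)*conj(exp(2*I*pi/3))]
      = (1/12)[(6) + (18) + (0) + (0)] = 24/12 = 2
  <chi_rho, chi_4> = (1/12)[1*(6)*conj(3) + 3*(6)*conj(-1) + 4*(0)*conj(0) + 4*(0)*conj(0)]
      = (1/12)[(18) + (-18) + (0) + (0)] = 0/12 = 0
(Exp terms are combined using exp(i*s)*conj(exp(i*t)) = exp(i*(s-t)), and sums of them are collapsed using the identity that for every m > 1 the m distinct m-th roots of unity sum to 0, e.g. 1 + exp(2*I*pi/3) + exp(-2*I*pi/3) = 0.)
Dimension check: dim(rho) = sum (mult * dim) = 2*1 + 2*1 + 2*1 + 0*3 = 6 = chi_rho(e) = 6.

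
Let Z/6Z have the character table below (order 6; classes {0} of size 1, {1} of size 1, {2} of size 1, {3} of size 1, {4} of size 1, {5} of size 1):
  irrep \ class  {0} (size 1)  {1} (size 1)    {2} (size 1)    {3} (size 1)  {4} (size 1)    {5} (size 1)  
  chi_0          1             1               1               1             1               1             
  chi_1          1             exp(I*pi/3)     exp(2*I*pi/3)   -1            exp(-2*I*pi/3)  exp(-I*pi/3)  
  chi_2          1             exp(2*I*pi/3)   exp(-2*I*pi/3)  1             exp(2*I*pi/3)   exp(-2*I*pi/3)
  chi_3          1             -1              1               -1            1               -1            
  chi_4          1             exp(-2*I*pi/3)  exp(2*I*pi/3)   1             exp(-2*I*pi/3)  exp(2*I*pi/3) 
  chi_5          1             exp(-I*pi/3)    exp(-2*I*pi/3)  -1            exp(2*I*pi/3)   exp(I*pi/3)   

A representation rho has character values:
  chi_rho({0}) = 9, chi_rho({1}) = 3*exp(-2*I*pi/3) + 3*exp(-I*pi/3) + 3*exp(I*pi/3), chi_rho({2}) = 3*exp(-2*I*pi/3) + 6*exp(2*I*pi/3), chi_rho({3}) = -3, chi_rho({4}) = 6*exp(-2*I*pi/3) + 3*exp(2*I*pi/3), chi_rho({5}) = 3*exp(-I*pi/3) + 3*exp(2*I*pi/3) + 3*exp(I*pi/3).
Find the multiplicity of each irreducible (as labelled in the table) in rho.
Multiplicities: chi_0: 0, chi_1: 3, chi_2: 0, chi_3: 0, chi_4: 3, chi_5: 3.

Reasoning: Use <chi_rho, chi> = (1/|G|) sum_C |C| * chi_rho(C) * conj(chi(C)) with |G| = 6 for each irreducible chi in the table:
  <chi_rho, chi_0> = (1/6)[1*(9)*conj(1) + 1*(3*exp(-2*I*pi/3) + 3*exp(-I*pi/3) + 3*exp(I*pi/3))*conj(1) + 1*(3*exp(-2*I*pi/3) + 6*exp(2*I*pi/3))*conj(1) + 1*(-3)*conj(1) + 1*(6*exp(-2*I*pi/3) + 3*exp(2*I*pi/3))*conj(1) + 1*(3*exp(-I*pi/3) + 3*exp(2*I*pi/3) + 3*exp(I*pi/3))*conj(1)]
      = (1/6)[(9) + (3*exp(-2*I*pi/3) + 3*exp(-I*pi/3) + 3*exp(I*pi/3)) + (3*exp(-2*I*pi/3) + 6*exp(2*I*pi/3)) + (-3) + (6*exp(-2*I*pi/3) + 3*exp(2*I*pi/3)) + (3*exp(-I*pi/3) + 3*exp(2*I*pi/3) + 3*exp(I*pi/3))] = 0/6 = 0
  <chi_rho, chi_1> = (1/6)[1*(9)*conj(1) + 1*(3*exp(-2*I*pi/3) + 3*exp(-I*pi/3) + 3*exp(I*pi/3))*conj(exp(I*pi/3)) + 1*(3*exp(-2*I*pi/3) + 6*exp(2*I*pi/3))*conj(exp(2*I*pi/3)) + 1*(-3)*conj(-1) + 1*(6*exp(-2*I*pi/3) + 3*exp(2*I*pi/3))*conj(exp(-2*I*pi/3)) + 1*(3*exp(-I*pi/3) + 3*exp(2*I*pi/3) + 3*exp(I*pi/3))*conj(exp(-I*pi/3))]
      = (1/6)[(9) + (3*exp(-2*I*pi/3)) + (6 + 3*exp(2*I*pi/3)) + (3) + (6 + 3*exp(-2*I*pi/3)) + (3*exp(2*I*pi/3))] = 18/6 = 3
  <chi_rho, chi_2> = (1/6)[1*(9)*conj(1) + 1*(3*exp(-2*I*pi/3) + 3*exp(-I*pi/3) + 3*exp(I*pi/3))*conj(exp(2*I*pi/3)) + 1*(3*exp(-2*I*pi/3) + 6*exp(2*I*pi/3))*conj(exp(-2*I*pi/3)) + 1*(-3)*conj(1) + 1*(6*exp(-2*I*pi/3) + 3*exp(2*I*pi/3))*conj(exp(2*I*pi/3)) + 1*(3*exp(-I*pi/3) + 3*exp(2*I*pi/3) + 3*exp(I*pi/3))*conj(exp(-2*I*pi/3))]
      = (1/6)[(9) + (-3) + (3 + 6*exp(-2*I*pi/3)) + (-3) + (3 + 6*exp(2*I*pi/3)) + (-3)] = 0/6 = 0
  <chi_rho, chi_3> = (1/6)[1*(9)*conj(1) + 1*(3*exp(-2*I*pi/3) + 3*exp(-I*pi/3) + 3*exp(I*pi/3))*conj(-1) + 1*(3*exp(-2*I*pi/3) + 6*exp(2*I*pi/3))*conj(1) + 1*(-3)*conj(-1) + 1*(6*exp(-2*I*pi/3) + 3*exp(2*I*pi/3))*conj(1) + 1*(3*exp(-I*pi/3) + 3*exp(2*I*pi/3) + 3*exp(I*pi/3))*conj(-1)]
      = (1/6)[(9) + (-3*exp(I*pi/3) - 3*exp(-I*pi/3) - 3*exp(-2*I*pi/3)) + (3*exp(-2*I*pi/3) + 6*exp(2*I*pi/3)) + (3) + (6*exp(-2*I*pi/3) + 3*exp(2*I*pi/3)) + (-3*exp(I*pi/3) - 3*exp(2*I*pi/3) - 3*exp(-I*pi/3))] = 0/6 = 0
  <chi_rho, chi_4> = (1/6)[1*(9)*conj(1) + 1*(3*exp(-2*I*pi/3) + 3*exp(-I*pi/3) + 3*exp(I*pi/3))*conj(exp(-2*I*pi/3)) + 1*(3*exp(-2*I*pi/3) + 6*exp(2*I*pi/3))*conj(exp(2*I*pi/3)) + 1*(-3)*conj(1) + 1*(6*exp(-2*I*pi/3) + 3*exp(2*I*pi/3))*conj(exp(-2*I*pi/3)) + 1*(3*exp(-I*pi/3) + 3*exp(2*I*pi/3) + 3*exp(I*pi/3))*conj(exp(2*I*pi/3))]
      = (1/6)[(9) + (3*exp(I*pi/3)) + (6 + 3*exp(2*I*pi/3)) + (-3) + (6 + 3*exp(-2*I*pi/3)) + (3*exp(-I*pi/3))] = 18/6 = 3
  <chi_rho, chi_5> = (1/6)[1*(9)*conj(1) + 1*(3*exp(-2*I*pi/3) + 3*exp(-I*pi/3) + 3*exp(I*pi/3))*conj(exp(-I*pi/3)) + 1*(3*exp(-2*I*pi/3) + 6*exp(2*I*pi/3))*conj(exp(-2*I*pi/3)) + 1*(-3)*conj(-1) + 1*(6*exp(-2*I*pi/3) + 3*exp(2*I*pi/3))*conj(exp(2*I*pi/3)) + 1*(3*exp(-I*pi/3) + 3*exp(2*I*pi/3) + 3*exp(I*pi/3))*conj(exp(I*pi/3))]
      = (1/6)[(9) + (3) + (3 + 6*exp(-2*I*pi/3)) + (3) + (3 + 6*exp(2*I*pi/3)) + (3)] = 18/6 = 3
(Exp terms are combined using exp(i*s)*conj(exp(i*t)) = exp(i*(s-t)), and sums of them are collapsed using the identity that for every m > 1 the m distinct m-th roots of unity sum to 0, e.g. 1 + exp(2*I*pi/3) + exp(-2*I*pi/3) = 0.)
Dimension check: dim(rho) = sum (mult * dim) = 0*1 + 3*1 + 0*1 + 0*1 + 3*1 + 3*1 = 9 = chi_rho(e) = 9.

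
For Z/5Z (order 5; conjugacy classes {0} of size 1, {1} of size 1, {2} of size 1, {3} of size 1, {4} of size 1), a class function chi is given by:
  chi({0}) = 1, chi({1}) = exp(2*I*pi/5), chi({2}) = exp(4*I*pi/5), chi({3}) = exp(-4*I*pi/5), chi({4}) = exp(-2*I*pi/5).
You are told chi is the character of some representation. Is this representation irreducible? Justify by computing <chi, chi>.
Irreducible: <chi, chi> = 1.

Explanation: <chi, chi> = (1/|G|) sum_C |C| * |chi(C)|^2 = (1/5)[1*|1|^2 + 1*|exp(2*I*pi/5)|^2 + 1*|exp(4*I*pi/5)|^2 + 1*|exp(-4*I*pi/5)|^2 + 1*|exp(-2*I*pi/5)|^2]
  = (1/5)[(1) + (1) + (1) + (1) + (1)] = 5/5 = 1.
(Exp terms are combined using exp(i*s)*conj(exp(i*t)) = exp(i*(s-t)), and sums of them are collapsed using the identity that for every m > 1 the m distinct m-th roots of unity sum to 0, e.g. 1 + exp(2*I*pi/3) + exp(-2*I*pi/3) = 0.)
A character is irreducible iff <chi, chi> = 1, so this representation is irreducible.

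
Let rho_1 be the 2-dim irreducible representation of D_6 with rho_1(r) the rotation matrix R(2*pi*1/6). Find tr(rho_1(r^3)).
chi_{rho_1}(r^3) = 2*cos(2*pi*1*3/6) = -2

Reasoning: rho_1(r^3) is rotation by angle 2*pi*1*3/6, whose trace is 2*cos(2*pi*1*3/6) = -2.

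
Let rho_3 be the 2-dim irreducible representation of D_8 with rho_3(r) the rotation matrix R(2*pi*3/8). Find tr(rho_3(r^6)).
chi_{rho_3}(r^6) = 2*cos(2*pi*3*6/8) = 0

Working: rho_3(r^6) is rotation by angle 2*pi*3*6/8, whose trace is 2*cos(2*pi*3*6/8) = 0.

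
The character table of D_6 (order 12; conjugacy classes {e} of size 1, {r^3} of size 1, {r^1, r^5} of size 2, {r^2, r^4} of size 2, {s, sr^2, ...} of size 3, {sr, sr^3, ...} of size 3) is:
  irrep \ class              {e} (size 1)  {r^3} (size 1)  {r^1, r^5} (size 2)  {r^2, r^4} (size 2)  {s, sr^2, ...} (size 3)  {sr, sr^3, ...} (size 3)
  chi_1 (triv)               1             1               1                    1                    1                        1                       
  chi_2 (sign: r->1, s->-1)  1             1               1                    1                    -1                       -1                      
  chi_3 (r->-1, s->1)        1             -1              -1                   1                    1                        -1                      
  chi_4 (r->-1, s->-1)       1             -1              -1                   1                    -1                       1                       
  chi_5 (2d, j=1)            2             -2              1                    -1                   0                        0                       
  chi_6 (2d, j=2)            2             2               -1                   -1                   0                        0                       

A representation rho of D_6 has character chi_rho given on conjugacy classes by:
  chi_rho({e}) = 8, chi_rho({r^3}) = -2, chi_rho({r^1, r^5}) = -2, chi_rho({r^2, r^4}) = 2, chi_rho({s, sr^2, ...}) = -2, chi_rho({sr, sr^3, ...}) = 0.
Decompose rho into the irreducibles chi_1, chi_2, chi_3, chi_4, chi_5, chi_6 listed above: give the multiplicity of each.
Multiplicities: chi_1: 0, chi_2: 1, chi_3: 1, chi_4: 2, chi_5: 1, chi_6: 1.

Solution. Use <chi_rho, chi> = (1/|G|) sum_C |C| * chi_rho(C) * conj(chi(C)) with |G| = 12 for each irreducible chi in the table:
  <chi_rho, chi_1> = (1/12)[1*(8)*conj(1) + 1*(-2)*conj(1) + 2*(-2)*conj(1) + 2*(2)*conj(1) + 3*(-2)*conj(1) + 3*(0)*conj(1)]
      = (1/12)[(8) + (-2) + (-4) + (4) + (-6) + (0)] = 0/12 = 0
  <chi_rho, chi_2> = (1/12)[1*(8)*conj(1) + 1*(-2)*conj(1) + 2*(-2)*conj(1) + 2*(2)*conj(1) + 3*(-2)*conj(-1) + 3*(0)*conj(-1)]
      = (1/12)[(8) + (-2) + (-4) + (4) + (6) + (0)] = 12/12 = 1
  <chi_rho, chi_3> = (1/12)[1*(8)*conj(1) + 1*(-2)*conj(-1) + 2*(-2)*conj(-1) + 2*(2)*conj(1) + 3*(-2)*conj(1) + 3*(0)*conj(-1)]
      = (1/12)[(8) + (2) + (4) + (4) + (-6) + (0)] = 12/12 = 1
  <chi_rho, chi_4> = (1/12)[1*(8)*conj(1) + 1*(-2)*conj(-1) + 2*(-2)*conj(-1) + 2*(2)*conj(1) + 3*(-2)*conj(-1) + 3*(0)*conj(1)]
      = (1/12)[(8) + (2) + (4) + (4) + (6) + (0)] = 24/12 = 2
  <chi_rho, chi_5> = (1/12)[1*(8)*conj(2) + 1*(-2)*conj(-2) + 2*(-2)*conj(1) + 2*(2)*conj(-1) + 3*(-2)*conj(0) + 3*(0)*conj(0)]
      = (1/12)[(16) + (4) + (-4) + (-4) + (0) + (0)] = 12/12 = 1
  <chi_rho, chi_6> = (1/12)[1*(8)*conj(2) + 1*(-2)*conj(2) + 2*(-2)*conj(-1) + 2*(2)*conj(-1) + 3*(-2)*conj(0) + 3*(0)*conj(0)]
      = (1/12)[(16) + (-4) + (4) + (-4) + (0) + (0)] = 12/12 = 1
Dimension check: dim(rho) = sum (mult * dim) = 0*1 + 1*1 + 1*1 + 2*1 + 1*2 + 1*2 = 8 = chi_rho(e) = 8.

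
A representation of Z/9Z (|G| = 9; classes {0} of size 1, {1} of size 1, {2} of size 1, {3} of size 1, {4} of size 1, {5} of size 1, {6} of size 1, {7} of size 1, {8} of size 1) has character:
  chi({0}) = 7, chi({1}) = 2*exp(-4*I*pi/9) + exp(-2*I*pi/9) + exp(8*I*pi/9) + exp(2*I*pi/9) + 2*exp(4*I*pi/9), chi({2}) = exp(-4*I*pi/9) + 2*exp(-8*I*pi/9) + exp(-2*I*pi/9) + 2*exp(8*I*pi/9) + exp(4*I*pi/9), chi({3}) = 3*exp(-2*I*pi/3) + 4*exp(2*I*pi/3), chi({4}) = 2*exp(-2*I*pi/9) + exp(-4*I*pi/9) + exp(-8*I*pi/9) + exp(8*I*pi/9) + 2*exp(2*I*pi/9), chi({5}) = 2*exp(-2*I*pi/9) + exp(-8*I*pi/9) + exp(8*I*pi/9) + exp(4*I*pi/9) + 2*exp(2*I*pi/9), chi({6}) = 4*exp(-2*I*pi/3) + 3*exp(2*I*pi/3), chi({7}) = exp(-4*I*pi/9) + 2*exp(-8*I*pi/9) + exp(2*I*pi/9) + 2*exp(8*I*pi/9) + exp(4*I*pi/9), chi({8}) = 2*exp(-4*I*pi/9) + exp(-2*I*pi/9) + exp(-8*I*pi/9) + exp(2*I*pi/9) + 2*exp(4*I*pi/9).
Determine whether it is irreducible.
Not irreducible (reducible): <chi, chi> = 11 > 1.

Explanation: <chi, chi> = (1/|G|) sum_C |C| * |chi(C)|^2 = (1/9)[1*|7|^2 + 1*|2*exp(-4*I*pi/9) + exp(-2*I*pi/9) + exp(8*I*pi/9) + exp(2*I*pi/9) + 2*exp(4*I*pi/9)|^2 + 1*|exp(-4*I*pi/9) + 2*exp(-8*I*pi/9) + exp(-2*I*pi/9) + 2*exp(8*I*pi/9) + exp(4*I*pi/9)|^2 + 1*|3*exp(-2*I*pi/3) + 4*exp(2*I*pi/3)|^2 + 1*|2*exp(-2*I*pi/9) + exp(-4*I*pi/9) + exp(-8*I*pi/9) + exp(8*I*pi/9) + 2*exp(2*I*pi/9)|^2 + 1*|2*exp(-2*I*pi/9) + exp(-8*I*pi/9) + exp(8*I*pi/9) + exp(4*I*pi/9) + 2*exp(2*I*pi/9)|^2 + 1*|4*exp(-2*I*pi/3) + 3*exp(2*I*pi/3)|^2 + 1*|exp(-4*I*pi/9) + 2*exp(-8*I*pi/9) + exp(2*I*pi/9) + 2*exp(8*I*pi/9) + exp(4*I*pi/9)|^2 + 1*|2*exp(-4*I*pi/9) + exp(-2*I*pi/9) + exp(-8*I*pi/9) + exp(2*I*pi/9) + 2*exp(4*I*pi/9)|^2]
  = (1/9)[(49) + (11 + 7*exp(-2*I*pi/3) + 3*exp(-4*I*pi/9) + 4*exp(-2*I*pi/9) + 5*exp(-8*I*pi/9) + 5*exp(8*I*pi/9) + 4*exp(2*I*pi/9) + 3*exp(4*I*pi/9) + 7*exp(2*I*pi/3)) + (11 + 7*exp(-2*I*pi/3) + 4*exp(-4*I*pi/9) + 5*exp(-2*I*pi/9) + 3*exp(-8*I*pi/9) + 3*exp(8*I*pi/9) + 5*exp(2*I*pi/9) + 4*exp(4*I*pi/9) + 7*exp(2*I*pi/3)) + (13) + (11 + 7*exp(-2*I*pi/3) + 5*exp(-4*I*pi/9) + 3*exp(-2*I*pi/9) + 4*exp(-8*I*pi/9) + 4*exp(8*I*pi/9) + 3*exp(2*I*pi/9) + 5*exp(4*I*pi/9) + 7*exp(2*I*pi/3)) + (11 + 7*exp(-2*I*pi/3) + 5*exp(-4*I*pi/9) + 3*exp(-2*I*pi/9) + 4*exp(-8*I*pi/9) + 4*exp(8*I*pi/9) + 3*exp(2*I*pi/9) + 5*exp(4*I*pi/9) + 7*exp(2*I*pi/3)) + (13) + (11 + 7*exp(-2*I*pi/3) + 4*exp(-4*I*pi/9) + 5*exp(-2*I*pi/9) + 3*exp(-8*I*pi/9) + 3*exp(8*I*pi/9) + 5*exp(2*I*pi/9) + 4*exp(4*I*pi/9) + 7*exp(2*I*pi/3)) + (11 + 7*exp(-2*I*pi/3) + 3*exp(-4*I*pi/9) + 4*exp(-2*I*pi/9) + 5*exp(-8*I*pi/9) + 5*exp(8*I*pi/9) + 4*exp(2*I*pi/9) + 3*exp(4*I*pi/9) + 7*exp(2*I*pi/3))] = 99/9 = 11.
(Exp terms are combined using exp(i*s)*conj(exp(i*t)) = exp(i*(s-t)), and sums of them are collapsed using the identity that for every m > 1 the m distinct m-th roots of unity sum to 0, e.g. 1 + exp(2*I*pi/3) + exp(-2*I*pi/3) = 0.)
A character is irreducible iff <chi, chi> = 1, so this representation is reducible.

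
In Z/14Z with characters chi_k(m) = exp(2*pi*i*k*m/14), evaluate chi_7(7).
chi_7(7) = zeta_14^49 = -1

Proof sketch: chi_7(7) = zeta_14^(7*7) = zeta_14^49. Since zeta_14^14 = 1, this equals zeta_14^7 = exp(2*pi*i*7/14) = -1.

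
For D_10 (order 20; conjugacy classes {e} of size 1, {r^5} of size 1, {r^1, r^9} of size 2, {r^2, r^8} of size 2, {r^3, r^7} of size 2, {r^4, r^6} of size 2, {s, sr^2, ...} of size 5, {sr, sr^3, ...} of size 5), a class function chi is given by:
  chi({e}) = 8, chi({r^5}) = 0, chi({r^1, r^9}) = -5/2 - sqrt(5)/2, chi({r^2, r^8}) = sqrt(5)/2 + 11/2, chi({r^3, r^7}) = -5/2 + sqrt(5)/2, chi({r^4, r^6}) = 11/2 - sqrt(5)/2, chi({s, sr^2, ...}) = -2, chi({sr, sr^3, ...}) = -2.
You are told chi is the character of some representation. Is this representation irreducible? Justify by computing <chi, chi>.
Not irreducible (reducible): <chi, chi> = 13 > 1.

Derivation: <chi, chi> = (1/|G|) sum_C |C| * |chi(C)|^2 = (1/20)[1*|8|^2 + 1*|0|^2 + 2*|-5/2 - sqrt(5)/2|^2 + 2*|sqrt(5)/2 + 11/2|^2 + 2*|-5/2 + sqrt(5)/2|^2 + 2*|11/2 - sqrt(5)/2|^2 + 5*|-2|^2 + 5*|-2|^2]
  = (1/20)[(64) + (0) + (5*sqrt(5) + 15) + (11*sqrt(5) + 63) + (15 - 5*sqrt(5)) + (63 - 11*sqrt(5)) + (20) + (20)] = 260/20 = 13.
A character is irreducible iff <chi, chi> = 1, so this representation is reducible.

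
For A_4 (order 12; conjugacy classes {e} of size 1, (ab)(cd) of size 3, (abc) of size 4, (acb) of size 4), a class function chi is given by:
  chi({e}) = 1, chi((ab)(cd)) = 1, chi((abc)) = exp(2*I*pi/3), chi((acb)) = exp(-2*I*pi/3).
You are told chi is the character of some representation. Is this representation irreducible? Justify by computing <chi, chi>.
Irreducible: <chi, chi> = 1.

<chi, chi> = (1/|G|) sum_C |C| * |chi(C)|^2 = (1/12)[1*|1|^2 + 3*|1|^2 + 4*|exp(2*I*pi/3)|^2 + 4*|exp(-2*I*pi/3)|^2]
  = (1/12)[(1) + (3) + (4) + (4)] = 12/12 = 1.
(Exp terms are combined using exp(i*s)*conj(exp(i*t)) = exp(i*(s-t)), and sums of them are collapsed using the identity that for every m > 1 the m distinct m-th roots of unity sum to 0, e.g. 1 + exp(2*I*pi/3) + exp(-2*I*pi/3) = 0.)
A character is irreducible iff <chi, chi> = 1, so this representation is irreducible.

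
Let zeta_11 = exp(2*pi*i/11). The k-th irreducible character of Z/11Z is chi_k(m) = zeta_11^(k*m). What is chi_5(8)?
chi_5(8) = zeta_11^40 = exp(-8*I*pi/11)

Solution. chi_5(8) = zeta_11^(5*8) = zeta_11^40. Since zeta_11^11 = 1, this equals zeta_11^7 = exp(2*pi*i*7/11) = exp(-8*I*pi/11).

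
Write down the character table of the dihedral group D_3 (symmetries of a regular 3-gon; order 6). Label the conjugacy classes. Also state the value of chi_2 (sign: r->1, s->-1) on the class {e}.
Conjugacy classes: {e} of size 1, {r^1, r^2} of size 2, {s, sr, ..., sr^2} of size 3.
Character table:
  irrep \ class              {e} (size 1)  {r^1, r^2} (size 2)  {s, sr, ..., sr^2} (size 3)
  chi_1 (triv)               1             1                    1                          
  chi_2 (sign: r->1, s->-1)  1             1                    -1                         
  chi_3 (2d, j=1)            2             -1                   0                          

Spot check: chi_2 (sign: r->1, s->-1) on {e} = 1.

Justification: D_3 has order 2*3 = 6 with 3 conjugacy classes, hence 3 irreducibles. Sum of squared dims 1 + 1 + 4 = 6 = |G|. Linear characters come from the abelianisation; the 2-dimensional irreps have character r^k -> 2*cos(2*pi*j*k/3), reflections -> 0.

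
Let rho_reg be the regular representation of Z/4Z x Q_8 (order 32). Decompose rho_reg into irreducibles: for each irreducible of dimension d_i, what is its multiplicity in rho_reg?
Each irreducible V_i of dimension d_i appears with multiplicity d_i, i.e. rho_reg = (direct sum over all irreducibles V_i) d_i V_i. The irreducible dimensions for Z/4Z x Q_8 are 1, 1, 1, 1, 1, 1, 1, 1, 1, 1, 1, 1, 1, 1, 1, 1, 2, 2, 2, 2: 16 irreducibles of dimension 1, each with multiplicity 1; 4 irreducibles of dimension 2, each with multiplicity 2. Total dimension 16*1*1 + 4*2*2 = 32 = |G|.

Argument: General theorem: in the regular representation of a finite group G, each irreducible appears with multiplicity equal to its dimension. Check: dim(rho_reg) = sum d_i^2 = 1 + 1 + 1 + 1 + 1 + 1 + 1 + 1 + 1 + 1 + 1 + 1 + 1 + 1 + 1 + 1 + 4 + 4 + 4 + 4 = 32 = |G|.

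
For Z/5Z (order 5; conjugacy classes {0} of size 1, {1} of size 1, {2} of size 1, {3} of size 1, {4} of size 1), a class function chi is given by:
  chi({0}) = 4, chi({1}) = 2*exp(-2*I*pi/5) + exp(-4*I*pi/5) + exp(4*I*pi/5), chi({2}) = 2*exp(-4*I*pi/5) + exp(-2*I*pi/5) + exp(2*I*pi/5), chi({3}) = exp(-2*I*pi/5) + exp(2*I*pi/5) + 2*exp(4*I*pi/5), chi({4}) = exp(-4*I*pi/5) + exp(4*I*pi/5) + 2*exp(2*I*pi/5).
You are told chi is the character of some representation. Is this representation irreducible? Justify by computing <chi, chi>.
Not irreducible (reducible): <chi, chi> = 6 > 1.

Working: <chi, chi> = (1/|G|) sum_C |C| * |chi(C)|^2 = (1/5)[1*|4|^2 + 1*|2*exp(-2*I*pi/5) + exp(-4*I*pi/5) + exp(4*I*pi/5)|^2 + 1*|2*exp(-4*I*pi/5) + exp(-2*I*pi/5) + exp(2*I*pi/5)|^2 + 1*|exp(-2*I*pi/5) + exp(2*I*pi/5) + 2*exp(4*I*pi/5)|^2 + 1*|exp(-4*I*pi/5) + exp(4*I*pi/5) + 2*exp(2*I*pi/5)|^2]
  = (1/5)[(16) + (6 + 3*exp(-2*I*pi/5) + 2*exp(-4*I*pi/5) + 2*exp(4*I*pi/5) + 3*exp(2*I*pi/5)) + (6 + 2*exp(-2*I*pi/5) + 3*exp(-4*I*pi/5) + 3*exp(4*I*pi/5) + 2*exp(2*I*pi/5)) + (6 + 2*exp(-2*I*pi/5) + 3*exp(-4*I*pi/5) + 3*exp(4*I*pi/5) + 2*exp(2*I*pi/5)) + (6 + 3*exp(-2*I*pi/5) + 2*exp(-4*I*pi/5) + 2*exp(4*I*pi/5) + 3*exp(2*I*pi/5))] = 30/5 = 6.
(Exp terms are combined using exp(i*s)*conj(exp(i*t)) = exp(i*(s-t)), and sums of them are collapsed using the identity that for every m > 1 the m distinct m-th roots of unity sum to 0, e.g. 1 + exp(2*I*pi/3) + exp(-2*I*pi/3) = 0.)
A character is irreducible iff <chi, chi> = 1, so this representation is reducible.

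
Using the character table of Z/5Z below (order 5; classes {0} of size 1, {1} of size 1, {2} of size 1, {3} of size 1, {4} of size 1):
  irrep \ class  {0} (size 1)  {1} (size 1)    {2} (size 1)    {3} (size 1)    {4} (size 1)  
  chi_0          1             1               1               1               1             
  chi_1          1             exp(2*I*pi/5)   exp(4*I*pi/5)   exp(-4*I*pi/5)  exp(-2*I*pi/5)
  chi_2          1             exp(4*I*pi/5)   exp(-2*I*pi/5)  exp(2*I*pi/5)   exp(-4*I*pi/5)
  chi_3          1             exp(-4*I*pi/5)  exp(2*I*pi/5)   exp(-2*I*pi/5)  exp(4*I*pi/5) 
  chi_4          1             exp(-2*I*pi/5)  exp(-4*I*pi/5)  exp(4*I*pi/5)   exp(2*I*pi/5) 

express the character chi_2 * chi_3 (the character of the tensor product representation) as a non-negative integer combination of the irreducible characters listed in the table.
chi_2 tensor chi_3 = chi_0 (all other irreducibles have multiplicity 0).

Solution. The character of a tensor product is the pointwise product (chi_2 * chi_3)(C) = chi_2(C) * chi_3(C):
  {0}: (1)*(1), {1}: (exp(4*I*pi/5))*(exp(-4*I*pi/5)), {2}: (exp(-2*I*pi/5))*(exp(2*I*pi/5)), {3}: (exp(2*I*pi/5))*(exp(-2*I*pi/5)), {4}: (exp(-4*I*pi/5))*(exp(4*I*pi/5))
so (chi_2 * chi_3) takes values
  {0} -> 1, {1} -> 1, {2} -> 1, {3} -> 1, {4} -> 1.
Now take the inner product of this character with each irreducible chi from the table, <chi_2*chi_3, chi> = (1/5) sum_C |C| (chi_2*chi_3)(C) conj(chi(C)):
  <chi_2*chi_3, chi_0> = (1/5)[1*(1)*conj(1) + 1*(1)*conj(1) + 1*(1)*conj(1) + 1*(1)*conj(1) + 1*(1)*conj(1)]
      = (1/5)[(1) + (1) + (1) + (1) + (1)] = 5/5 = 1
  <chi_2*chi_3, chi_1> = (1/5)[1*(1)*conj(1) + 1*(1)*conj(exp(2*I*pi/5)) + 1*(1)*conj(exp(4*I*pi/5)) + 1*(1)*conj(exp(-4*I*pi/5)) + 1*(1)*conj(exp(-2*I*pi/5))]
      = (1/5)[(1) + (exp(-2*I*pi/5)) + (exp(-4*I*pi/5)) + (exp(4*I*pi/5)) + (exp(2*I*pi/5))] = 0/5 = 0
  <chi_2*chi_3, chi_2> = (1/5)[1*(1)*conj(1) + 1*(1)*conj(exp(4*I*pi/5)) + 1*(1)*conj(exp(-2*I*pi/5)) + 1*(1)*conj(exp(2*I*pi/5)) + 1*(1)*conj(exp(-4*I*pi/5))]
      = (1/5)[(1) + (exp(-4*I*pi/5)) + (exp(2*I*pi/5)) + (exp(-2*I*pi/5)) + (exp(4*I*pi/5))] = 0/5 = 0
  <chi_2*chi_3, chi_3> = (1/5)[1*(1)*conj(1) + 1*(1)*conj(exp(-4*I*pi/5)) + 1*(1)*conj(exp(2*I*pi/5)) + 1*(1)*conj(exp(-2*I*pi/5)) + 1*(1)*conj(exp(4*I*pi/5))]
      = (1/5)[(1) + (exp(4*I*pi/5)) + (exp(-2*I*pi/5)) + (exp(2*I*pi/5)) + (exp(-4*I*pi/5))] = 0/5 = 0
  <chi_2*chi_3, chi_4> = (1/5)[1*(1)*conj(1) + 1*(1)*conj(exp(-2*I*pi/5)) + 1*(1)*conj(exp(-4*I*pi/5)) + 1*(1)*conj(exp(4*I*pi/5)) + 1*(1)*conj(exp(2*I*pi/5))]
      = (1/5)[(1) + (exp(2*I*pi/5)) + (exp(4*I*pi/5)) + (exp(-4*I*pi/5)) + (exp(-2*I*pi/5))] = 0/5 = 0
(Exp terms are combined using exp(i*s)*conj(exp(i*t)) = exp(i*(s-t)), and sums of them are collapsed using the identity that for every m > 1 the m distinct m-th roots of unity sum to 0, e.g. 1 + exp(2*I*pi/3) + exp(-2*I*pi/3) = 0.)
Hence the multiplicities are chi_0: 1. Dimension check: dim(chi_2)*dim(chi_3) = 1*1 = 1 and sum (mult * dim) = 1*1 = 1.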